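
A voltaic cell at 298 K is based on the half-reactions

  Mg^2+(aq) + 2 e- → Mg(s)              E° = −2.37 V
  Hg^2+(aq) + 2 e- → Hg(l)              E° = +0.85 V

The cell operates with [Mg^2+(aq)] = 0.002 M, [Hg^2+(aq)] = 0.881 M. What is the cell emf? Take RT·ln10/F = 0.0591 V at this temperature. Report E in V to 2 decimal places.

+3.30 V

Hg²⁺/Hg is reduced (cathode, E° = +0.85 V) and Mg²⁺/Mg is oxidized (anode).
E°cell = +0.85 − (−2.37) = +3.22 V, with n = 2 electrons transferred.
For the overall reaction Hg^2+(aq) + Mg(s) → Hg(l) + Mg^2+(aq), Q = [Mg^2+(aq)] / [Hg^2+(aq)] = 0.00227, giving log Q = −2.644.
Applying E = E° − (RT ln10/nF)·log Q gives +3.22 − (0.0591/2)(−2.644) = +3.30 V.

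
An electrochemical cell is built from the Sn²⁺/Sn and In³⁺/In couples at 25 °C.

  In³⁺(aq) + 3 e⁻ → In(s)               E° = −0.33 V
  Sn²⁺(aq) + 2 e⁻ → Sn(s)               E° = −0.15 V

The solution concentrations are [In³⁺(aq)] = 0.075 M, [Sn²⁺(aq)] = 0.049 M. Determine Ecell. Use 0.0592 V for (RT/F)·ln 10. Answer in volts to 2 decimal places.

+0.16 V

Sn²⁺/Sn is reduced (cathode, E° = −0.15 V) and In³⁺/In is oxidized (anode).
E°cell = E°cat − E°an = −0.15 − (−0.33) = +0.18 V; n = 6.
Balancing gives 3 Sn²⁺(aq) + 2 In(s) → 3 Sn(s) + 2 In³⁺(aq); hence Q = [In³⁺(aq)]^2 / [Sn²⁺(aq)]^3 = 47.8 (log Q = 1.680).
E = E° − (0.0592/n)·log Q = +0.18 − (0.0592/6)(1.680) = +0.16 V.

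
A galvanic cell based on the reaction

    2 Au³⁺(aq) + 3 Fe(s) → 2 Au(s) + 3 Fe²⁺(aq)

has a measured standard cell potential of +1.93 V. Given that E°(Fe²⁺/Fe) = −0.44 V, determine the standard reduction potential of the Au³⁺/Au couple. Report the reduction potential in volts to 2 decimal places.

In the reaction as written the Au³⁺/Au couple is reduced (cathode) and Fe²⁺/Fe is oxidized (anode), so E°cell = E°(Au³⁺/Au) − E°(Fe²⁺/Fe).
E°(Au³⁺/Au) = E°cell + E°(anode) = +1.93 + (−0.44) = +1.49 V.

+1.49 V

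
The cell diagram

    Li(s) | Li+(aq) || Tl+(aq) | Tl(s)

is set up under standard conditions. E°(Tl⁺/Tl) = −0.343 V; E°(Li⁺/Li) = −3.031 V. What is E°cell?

By convention the left-hand electrode in cell notation is the anode (oxidation) and the right-hand electrode is the cathode (reduction).
E°cell = E°(right) − E°(left) = −0.343 − (−3.031) = +2.688 V.

+2.688 V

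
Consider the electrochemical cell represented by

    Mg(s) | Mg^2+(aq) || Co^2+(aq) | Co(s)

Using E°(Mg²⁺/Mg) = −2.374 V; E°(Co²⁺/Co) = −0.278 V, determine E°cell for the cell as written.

By convention the left-hand electrode in cell notation is the anode (oxidation) and the right-hand electrode is the cathode (reduction).
E°cell = E°(right) − E°(left) = −0.278 − (−2.374) = +2.096 V.

+2.096 V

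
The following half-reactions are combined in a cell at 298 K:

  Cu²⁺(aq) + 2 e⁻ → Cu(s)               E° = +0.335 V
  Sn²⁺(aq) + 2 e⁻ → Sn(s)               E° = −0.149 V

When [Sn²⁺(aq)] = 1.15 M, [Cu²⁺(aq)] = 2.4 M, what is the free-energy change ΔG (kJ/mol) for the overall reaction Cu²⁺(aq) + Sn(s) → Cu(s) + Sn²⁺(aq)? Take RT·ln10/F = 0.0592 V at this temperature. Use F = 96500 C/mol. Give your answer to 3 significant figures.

−95.2 kJ/mol

With Cu²⁺/Cu reduced at the cathode, E°cell = +0.335 − (−0.149) = +0.484 V and n = 2.
The reaction quotient is [Sn²⁺(aq)] / [Cu²⁺(aq)] = 0.479; by Nernst, E = +0.484 − (0.0592/2)(−0.320) = +0.4935 V.
Then ΔG = −nFE = −2 × 96500 × +0.4935 J/mol = −95.2 kJ/mol.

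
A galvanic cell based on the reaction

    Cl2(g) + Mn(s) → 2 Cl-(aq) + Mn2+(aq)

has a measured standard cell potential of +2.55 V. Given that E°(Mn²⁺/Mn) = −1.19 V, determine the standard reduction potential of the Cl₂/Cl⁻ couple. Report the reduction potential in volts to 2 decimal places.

In the reaction as written the Cl₂/Cl⁻ couple is reduced (cathode) and Mn²⁺/Mn is oxidized (anode), so E°cell = E°(Cl₂/Cl⁻) − E°(Mn²⁺/Mn).
E°(Cl₂/Cl⁻) = E°cell + E°(anode) = +2.55 + (−1.19) = +1.36 V.

+1.36 V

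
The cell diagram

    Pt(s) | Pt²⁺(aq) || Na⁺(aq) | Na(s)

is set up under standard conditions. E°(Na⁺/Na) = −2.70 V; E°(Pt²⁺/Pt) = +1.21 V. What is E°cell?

−3.91 V

By convention the left-hand electrode in cell notation is the anode (oxidation) and the right-hand electrode is the cathode (reduction).
E°cell = E°(right) − E°(left) = −2.70 − (+1.21) = −3.91 V.
The negative sign shows that, as written, the cell would require an external voltage to drive the reaction.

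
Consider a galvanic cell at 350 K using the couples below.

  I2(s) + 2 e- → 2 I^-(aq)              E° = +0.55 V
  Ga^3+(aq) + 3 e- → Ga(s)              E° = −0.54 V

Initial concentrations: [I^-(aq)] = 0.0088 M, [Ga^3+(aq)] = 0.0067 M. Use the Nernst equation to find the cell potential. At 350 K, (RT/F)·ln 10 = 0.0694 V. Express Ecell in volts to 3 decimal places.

The I₂/I⁻ couple has the more positive E°, so it is the cathode; Ga³⁺/Ga is the anode.
E°cell = +0.55 − (−0.54) = +1.09 V, with n = 6 electrons transferred.
The balanced reaction is 3 I2(s) + 2 Ga(s) → 6 I^-(aq) + 2 Ga^3+(aq), so Q = [I^-(aq)]^6·[Ga^3+(aq)]^2 = 2.08×10^−17 and log Q = −16.681.
Applying E = E° − (RT ln10/nF)·log Q gives +1.09 − (0.0694/6)(−16.681) = +1.283 V.

+1.283 V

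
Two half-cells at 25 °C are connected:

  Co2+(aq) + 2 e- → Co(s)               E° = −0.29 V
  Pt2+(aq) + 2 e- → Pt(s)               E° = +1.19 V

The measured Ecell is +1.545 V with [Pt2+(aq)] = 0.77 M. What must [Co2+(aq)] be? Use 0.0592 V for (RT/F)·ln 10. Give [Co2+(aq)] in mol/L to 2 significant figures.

0.0049 M

Pt²⁺/Pt is the cathode (higher E°); E°cell = +1.19 − (−0.29) = +1.48 V with n = 2.
Since E = E° − (0.0592/n)·log Q, log Q = n(E° − E)/0.0592 = −2.196.
For Pt2+(aq) + Co(s) → Pt(s) + Co2+(aq), the reaction quotient is Q = [Co2+(aq)] / [Pt2+(aq)].
Substituting the known concentrations and solving, log [Co2+(aq)] = −2.310 and [Co2+(aq)] = 0.0049 M.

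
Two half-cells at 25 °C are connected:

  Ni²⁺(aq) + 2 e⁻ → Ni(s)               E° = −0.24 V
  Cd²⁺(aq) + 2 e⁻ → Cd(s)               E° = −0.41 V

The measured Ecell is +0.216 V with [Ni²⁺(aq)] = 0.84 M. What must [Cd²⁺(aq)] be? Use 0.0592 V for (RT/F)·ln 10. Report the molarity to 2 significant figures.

The Ni²⁺/Ni couple has the larger reduction potential, so it is the cathode: E°cell = −0.24 − (−0.41) = +0.17 V and n = 2.
Since E = E° − (0.0592/n)·log Q, log Q = n(E° − E)/0.0592 = −1.554.
The balanced reaction is Ni²⁺(aq) + Cd(s) → Ni(s) + Cd²⁺(aq), so Q = [Cd²⁺(aq)] / [Ni²⁺(aq)].
Substituting the known concentrations and solving, log [Cd²⁺(aq)] = −1.630 and [Cd²⁺(aq)] = 0.023 M.

0.023 M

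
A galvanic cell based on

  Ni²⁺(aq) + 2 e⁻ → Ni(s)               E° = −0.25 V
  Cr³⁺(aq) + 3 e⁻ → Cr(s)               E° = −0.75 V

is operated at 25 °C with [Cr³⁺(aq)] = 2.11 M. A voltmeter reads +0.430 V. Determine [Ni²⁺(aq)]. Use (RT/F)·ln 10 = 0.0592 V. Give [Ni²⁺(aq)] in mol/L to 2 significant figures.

0.0071 M

Ni²⁺/Ni is the cathode (higher E°); E°cell = −0.25 − (−0.75) = +0.50 V with n = 6.
From the Nernst equation, log Q = n(E° − E)/0.0592 = 6·(+0.50 − (+0.430))/0.0592 = 7.095.
For 3 Ni²⁺(aq) + 2 Cr(s) → 3 Ni(s) + 2 Cr³⁺(aq), the reaction quotient is Q = [Cr³⁺(aq)]^2 / [Ni²⁺(aq)]^3.
Solving for the unknown gives log [Ni²⁺(aq)] = −2.149, so [Ni²⁺(aq)] ≈ 0.0071 M.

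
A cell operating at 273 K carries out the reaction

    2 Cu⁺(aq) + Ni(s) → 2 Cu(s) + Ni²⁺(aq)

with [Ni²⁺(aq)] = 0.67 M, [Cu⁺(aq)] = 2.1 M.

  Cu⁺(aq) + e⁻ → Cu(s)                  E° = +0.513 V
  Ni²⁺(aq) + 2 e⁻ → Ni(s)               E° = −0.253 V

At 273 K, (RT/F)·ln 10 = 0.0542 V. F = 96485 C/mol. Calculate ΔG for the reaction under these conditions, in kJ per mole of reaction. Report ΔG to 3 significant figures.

−152 kJ/mol

The standard cell potential is +0.513 − (−0.253) = +0.766 V, with n = 2 electrons in the balanced equation.
Q = [Ni²⁺(aq)] / [Cu⁺(aq)]^2 = 0.152, so log Q = −0.818 and E = +0.766 − (0.0542/2)(−0.818) = +0.7882 V.
Then ΔG = −nFE = −2 × 96485 × +0.7882 J/mol = −152 kJ/mol.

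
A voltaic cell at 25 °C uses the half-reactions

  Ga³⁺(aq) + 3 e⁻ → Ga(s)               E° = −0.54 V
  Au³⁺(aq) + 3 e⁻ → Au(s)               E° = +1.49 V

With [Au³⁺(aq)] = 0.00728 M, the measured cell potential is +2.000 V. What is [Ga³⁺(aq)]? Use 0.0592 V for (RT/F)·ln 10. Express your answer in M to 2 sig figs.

The Au³⁺/Au couple has the larger reduction potential, so it is the cathode: E°cell = +1.49 − (−0.54) = +2.03 V and n = 3.
From the Nernst equation, log Q = n(E° − E)/0.0592 = 3·(+2.03 − (+2.000))/0.0592 = 1.520.
Balancing electrons gives Au³⁺(aq) + Ga(s) → Au(s) + Ga³⁺(aq); thus Q = [Ga³⁺(aq)] / [Au³⁺(aq)].
Substituting the known concentrations and solving, log [Ga³⁺(aq)] = −0.618 and [Ga³⁺(aq)] = 0.24 M.

0.24 M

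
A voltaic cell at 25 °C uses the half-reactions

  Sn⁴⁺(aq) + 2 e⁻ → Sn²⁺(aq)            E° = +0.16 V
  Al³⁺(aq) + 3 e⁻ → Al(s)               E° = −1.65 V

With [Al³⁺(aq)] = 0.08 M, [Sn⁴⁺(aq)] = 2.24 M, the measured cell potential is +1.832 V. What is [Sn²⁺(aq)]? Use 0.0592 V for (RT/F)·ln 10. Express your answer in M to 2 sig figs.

The Sn⁴⁺/Sn²⁺ couple has the larger reduction potential, so it is the cathode: E°cell = +0.16 − (−1.65) = +1.81 V and n = 6.
Rearranging E = E° − (0.0592/n)·log Q gives log Q = 6(+1.81 − (+1.832))/0.0592 = −2.230.
The balanced reaction is 3 Sn⁴⁺(aq) + 2 Al(s) → 3 Sn²⁺(aq) + 2 Al³⁺(aq), so Q = ([Sn²⁺(aq)]^3·[Al³⁺(aq)]^2) / [Sn⁴⁺(aq)]^3.
Substituting the known concentrations and solving, log [Sn²⁺(aq)] = 0.338 and [Sn²⁺(aq)] = 2.2 M.

2.2 M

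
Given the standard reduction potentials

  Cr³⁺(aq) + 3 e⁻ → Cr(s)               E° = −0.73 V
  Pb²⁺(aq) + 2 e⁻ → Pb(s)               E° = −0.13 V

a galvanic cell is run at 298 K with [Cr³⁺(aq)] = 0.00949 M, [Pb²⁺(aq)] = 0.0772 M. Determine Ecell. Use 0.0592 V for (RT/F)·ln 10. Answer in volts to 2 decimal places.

Since E°(Pb²⁺/Pb) > E°(Cr³⁺/Cr), Pb²⁺/Pb serves as the cathode.
E°cell = E°cat − E°an = −0.13 − (−0.73) = +0.60 V; n = 6.
Balancing gives 3 Pb²⁺(aq) + 2 Cr(s) → 3 Pb(s) + 2 Cr³⁺(aq); hence Q = [Cr³⁺(aq)]^2 / [Pb²⁺(aq)]^3 = 0.196 (log Q = −0.708).
Applying E = E° − (RT ln10/nF)·log Q gives +0.60 − (0.0592/6)(−0.708) = +0.61 V.

+0.61 V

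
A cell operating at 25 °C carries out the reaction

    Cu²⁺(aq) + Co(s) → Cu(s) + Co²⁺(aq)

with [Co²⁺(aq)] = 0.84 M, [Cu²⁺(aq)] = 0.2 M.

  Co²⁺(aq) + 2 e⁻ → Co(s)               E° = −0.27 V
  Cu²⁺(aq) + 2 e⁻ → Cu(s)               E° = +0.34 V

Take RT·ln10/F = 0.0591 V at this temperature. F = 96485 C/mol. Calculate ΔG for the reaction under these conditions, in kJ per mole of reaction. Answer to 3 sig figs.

E°cell = +0.34 − (−0.27) = +0.61 V; the balanced reaction transfers n = 2 electrons.
Here Q = [Co²⁺(aq)] / [Cu²⁺(aq)] = 4.2 (log Q = 0.623), giving E = +0.61 − (0.0591/2)·(0.623) = +0.5916 V.
Finally ΔG = −nFE = −(2)(96485 C/mol)(+0.5916 V) = −114 kJ/mol.

−114 kJ/mol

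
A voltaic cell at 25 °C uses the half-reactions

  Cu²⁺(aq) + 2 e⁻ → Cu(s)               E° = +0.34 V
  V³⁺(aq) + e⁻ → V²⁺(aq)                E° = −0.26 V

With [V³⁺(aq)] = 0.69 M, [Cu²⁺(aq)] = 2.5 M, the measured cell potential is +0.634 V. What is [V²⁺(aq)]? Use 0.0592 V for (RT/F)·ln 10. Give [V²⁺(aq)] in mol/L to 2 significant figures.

With Cu²⁺/Cu at the cathode and V³⁺/V²⁺ at the anode, E°cell = +0.34 − (−0.26) = +0.60 V (n = 2).
From the Nernst equation, log Q = n(E° − E)/0.0592 = 2·(+0.60 − (+0.634))/0.0592 = −1.149.
The balanced reaction is Cu²⁺(aq) + 2 V²⁺(aq) → Cu(s) + 2 V³⁺(aq), so Q = [V³⁺(aq)]^2 / ([Cu²⁺(aq)]·[V²⁺(aq)]^2).
Isolating [V²⁺(aq)] in Q = 10^{−1.149} yields log [V²⁺(aq)] = 0.214, i.e. 1.6 M.

1.6 M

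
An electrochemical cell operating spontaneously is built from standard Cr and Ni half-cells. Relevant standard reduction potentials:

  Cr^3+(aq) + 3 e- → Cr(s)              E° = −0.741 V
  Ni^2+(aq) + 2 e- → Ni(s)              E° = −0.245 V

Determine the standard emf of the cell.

+0.496 V

The Ni²⁺/Ni couple has the higher E°, so Ni ion is reduced (cathode) and Cr is oxidized (anode).
E°cell = E°(cathode) − E°(anode) = −0.245 − (−0.741) = +0.496 V.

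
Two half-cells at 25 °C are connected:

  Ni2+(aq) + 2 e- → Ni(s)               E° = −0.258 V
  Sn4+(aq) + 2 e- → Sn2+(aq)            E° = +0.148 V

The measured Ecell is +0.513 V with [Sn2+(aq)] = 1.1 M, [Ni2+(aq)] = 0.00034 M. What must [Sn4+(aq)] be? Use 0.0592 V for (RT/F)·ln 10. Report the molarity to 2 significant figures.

Sn⁴⁺/Sn²⁺ is the cathode (higher E°); E°cell = +0.148 − (−0.258) = +0.406 V with n = 2.
Since E = E° − (0.0592/n)·log Q, log Q = n(E° − E)/0.0592 = −3.615.
For Sn4+(aq) + Ni(s) → Sn2+(aq) + Ni2+(aq), the reaction quotient is Q = ([Sn2+(aq)]·[Ni2+(aq)]) / [Sn4+(aq)].
Substituting the known concentrations and solving, log [Sn4+(aq)] = 0.188 and [Sn4+(aq)] = 1.5 M.

1.5 M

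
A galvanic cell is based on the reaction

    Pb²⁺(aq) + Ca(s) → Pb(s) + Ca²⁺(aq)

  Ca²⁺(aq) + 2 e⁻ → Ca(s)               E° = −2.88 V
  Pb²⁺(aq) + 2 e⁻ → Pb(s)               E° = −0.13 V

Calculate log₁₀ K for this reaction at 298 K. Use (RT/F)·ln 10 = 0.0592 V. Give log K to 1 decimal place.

The Pb²⁺/Pb couple is reduced (cathode); E°cell = −0.13 − (−2.88) = +2.75 V with n = 2.
At equilibrium E = 0, so log K = nE°cell / 0.0592 = (2)(+2.75) / 0.0592 = 92.9.

log K = 92.9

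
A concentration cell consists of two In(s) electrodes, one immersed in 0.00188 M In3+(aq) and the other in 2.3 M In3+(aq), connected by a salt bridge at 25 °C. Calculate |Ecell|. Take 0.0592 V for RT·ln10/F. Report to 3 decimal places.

For a concentration cell E°cell = 0, since both electrodes use the same couple.
The compartment with the higher In3+(aq) concentration (2.3 M) acts as the cathode; ions are reduced there and produced at the dilute (0.00188 M) anode.
With n = 3, Ecell = −(0.0592/3)·log([dilute]/[conc]) = −(0.0592/3)·log(0.00188/2.3) = +0.061 V.

0.061 V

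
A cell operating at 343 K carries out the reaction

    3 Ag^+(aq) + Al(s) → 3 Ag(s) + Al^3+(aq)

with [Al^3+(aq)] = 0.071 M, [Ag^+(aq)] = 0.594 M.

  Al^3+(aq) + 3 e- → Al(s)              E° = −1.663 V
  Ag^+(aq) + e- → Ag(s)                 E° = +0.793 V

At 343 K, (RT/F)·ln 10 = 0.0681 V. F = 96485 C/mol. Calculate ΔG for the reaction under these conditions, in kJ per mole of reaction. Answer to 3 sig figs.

With Ag⁺/Ag reduced at the cathode, E°cell = +0.793 − (−1.663) = +2.456 V and n = 3.
Here Q = [Al^3+(aq)] / [Ag^+(aq)]^3 = 0.339 (log Q = −0.470), giving E = +2.456 − (0.0681/3)·(−0.470) = +2.4667 V.
Then ΔG = −nFE = −3 × 96485 × +2.4667 J/mol = −714 kJ/mol.

−714 kJ/mol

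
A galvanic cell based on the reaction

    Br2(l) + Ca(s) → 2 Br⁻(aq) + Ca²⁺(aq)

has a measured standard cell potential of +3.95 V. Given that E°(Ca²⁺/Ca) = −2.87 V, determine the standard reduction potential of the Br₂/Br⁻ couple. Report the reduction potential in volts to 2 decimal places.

+1.08 V

In the reaction as written the Br₂/Br⁻ couple is reduced (cathode) and Ca²⁺/Ca is oxidized (anode), so E°cell = E°(Br₂/Br⁻) − E°(Ca²⁺/Ca).
E°(Br₂/Br⁻) = E°cell + E°(anode) = +3.95 + (−2.87) = +1.08 V.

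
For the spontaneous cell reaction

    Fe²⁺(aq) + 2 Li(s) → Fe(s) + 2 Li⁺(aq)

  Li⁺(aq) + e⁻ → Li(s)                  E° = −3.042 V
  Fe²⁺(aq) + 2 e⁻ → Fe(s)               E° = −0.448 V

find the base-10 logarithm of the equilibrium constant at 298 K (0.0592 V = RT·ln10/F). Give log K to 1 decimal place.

The Fe²⁺/Fe couple is reduced (cathode); E°cell = −0.448 − (−3.042) = +2.594 V with n = 2.
At equilibrium E = 0, so log K = nE°cell / 0.0592 = (2)(+2.594) / 0.0592 = 87.6.

log K = 87.6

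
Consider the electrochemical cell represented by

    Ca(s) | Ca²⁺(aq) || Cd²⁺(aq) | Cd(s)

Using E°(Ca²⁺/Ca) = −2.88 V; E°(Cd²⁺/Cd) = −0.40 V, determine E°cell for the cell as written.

By convention the left-hand electrode in cell notation is the anode (oxidation) and the right-hand electrode is the cathode (reduction).
E°cell = E°(right) − E°(left) = −0.40 − (−2.88) = +2.48 V.

+2.48 V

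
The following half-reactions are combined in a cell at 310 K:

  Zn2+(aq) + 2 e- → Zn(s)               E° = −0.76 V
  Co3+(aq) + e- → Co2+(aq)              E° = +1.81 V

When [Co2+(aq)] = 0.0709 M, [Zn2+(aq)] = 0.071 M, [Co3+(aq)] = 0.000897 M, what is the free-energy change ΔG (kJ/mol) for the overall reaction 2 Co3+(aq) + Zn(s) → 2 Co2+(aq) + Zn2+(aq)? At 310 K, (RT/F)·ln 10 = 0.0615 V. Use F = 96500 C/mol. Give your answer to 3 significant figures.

−480 kJ/mol

With Co³⁺/Co²⁺ reduced at the cathode, E°cell = +1.81 − (−0.76) = +2.57 V and n = 2.
The reaction quotient is ([Co2+(aq)]^2·[Zn2+(aq)]) / [Co3+(aq)]^2 = 444; by Nernst, E = +2.57 − (0.0615/2)(2.647) = +2.4886 V.
ΔG = −nFE = −(2)(96500)(+2.4886) J/mol = −480 kJ/mol.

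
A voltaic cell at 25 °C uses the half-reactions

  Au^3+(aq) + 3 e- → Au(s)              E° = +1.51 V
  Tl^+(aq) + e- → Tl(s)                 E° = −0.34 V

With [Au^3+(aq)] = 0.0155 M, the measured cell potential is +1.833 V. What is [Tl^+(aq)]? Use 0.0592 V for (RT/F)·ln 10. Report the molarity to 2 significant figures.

With Au³⁺/Au at the cathode and Tl⁺/Tl at the anode, E°cell = +1.51 − (−0.34) = +1.85 V (n = 3).
From the Nernst equation, log Q = n(E° − E)/0.0592 = 3·(+1.85 − (+1.833))/0.0592 = 0.861.
Balancing electrons gives Au^3+(aq) + 3 Tl(s) → Au(s) + 3 Tl^+(aq); thus Q = [Tl^+(aq)]^3 / [Au^3+(aq)].
Substituting the known concentrations and solving, log [Tl^+(aq)] = −0.316 and [Tl^+(aq)] = 0.48 M.

0.48 M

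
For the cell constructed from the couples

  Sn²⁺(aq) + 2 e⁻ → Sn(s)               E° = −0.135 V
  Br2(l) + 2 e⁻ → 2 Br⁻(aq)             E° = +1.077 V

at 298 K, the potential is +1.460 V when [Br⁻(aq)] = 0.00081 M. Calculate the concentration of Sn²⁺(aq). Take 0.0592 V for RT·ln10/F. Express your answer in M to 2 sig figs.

0.0064 M

Br₂/Br⁻ is the cathode (higher E°); E°cell = +1.077 − (−0.135) = +1.212 V with n = 2.
Since E = E° − (0.0592/n)·log Q, log Q = n(E° − E)/0.0592 = −8.378.
The balanced reaction is Br2(l) + Sn(s) → 2 Br⁻(aq) + Sn²⁺(aq), so Q = [Br⁻(aq)]^2·[Sn²⁺(aq)].
Isolating [Sn²⁺(aq)] in Q = 10^{−8.378} yields log [Sn²⁺(aq)] = −2.195, i.e. 0.0064 M.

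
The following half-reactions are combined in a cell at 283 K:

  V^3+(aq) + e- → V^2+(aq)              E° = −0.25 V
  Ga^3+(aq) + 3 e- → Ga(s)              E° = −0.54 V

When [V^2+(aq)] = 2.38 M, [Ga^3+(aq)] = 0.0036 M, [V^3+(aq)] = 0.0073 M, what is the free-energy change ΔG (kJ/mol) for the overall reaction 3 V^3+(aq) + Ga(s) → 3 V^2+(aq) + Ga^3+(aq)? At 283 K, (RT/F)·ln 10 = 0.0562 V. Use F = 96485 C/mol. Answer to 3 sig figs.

The standard cell potential is −0.25 − (−0.54) = +0.29 V, with n = 3 electrons in the balanced equation.
Here Q = ([V^2+(aq)]^3·[Ga^3+(aq)]) / [V^3+(aq)]^3 = 1.25×10^5 (log Q = 5.096), giving E = +0.29 − (0.0562/3)·(5.096) = +0.1945 V.
ΔG = −nFE = −(3)(96485)(+0.1945) J/mol = −56.3 kJ/mol.

−56.3 kJ/mol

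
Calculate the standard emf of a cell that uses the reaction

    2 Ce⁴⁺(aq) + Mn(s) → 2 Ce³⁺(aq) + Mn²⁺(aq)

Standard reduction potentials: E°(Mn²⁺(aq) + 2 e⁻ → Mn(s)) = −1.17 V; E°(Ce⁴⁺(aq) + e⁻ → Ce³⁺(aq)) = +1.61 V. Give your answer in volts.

+2.78 V

In the reaction as written, Ce⁴⁺(aq) is reduced (cathode) and Mn²⁺(aq) is produced by oxidation at the anode.
E°cell = E°(cathode) − E°(anode) = +1.61 − (−1.17) = +2.78 V.
The positive value indicates the reaction is spontaneous as written.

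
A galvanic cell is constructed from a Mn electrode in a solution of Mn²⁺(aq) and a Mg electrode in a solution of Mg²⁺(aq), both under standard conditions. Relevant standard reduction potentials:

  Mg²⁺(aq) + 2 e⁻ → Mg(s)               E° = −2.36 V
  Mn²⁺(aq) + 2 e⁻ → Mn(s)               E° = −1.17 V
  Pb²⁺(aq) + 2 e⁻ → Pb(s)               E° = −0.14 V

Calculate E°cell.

The Mn²⁺/Mn couple has the higher E°, so Mn ion is reduced (cathode) and Mg is oxidized (anode).
E°cell = E°(cathode) − E°(anode) = −1.17 − (−2.36) = +1.19 V.

+1.19 V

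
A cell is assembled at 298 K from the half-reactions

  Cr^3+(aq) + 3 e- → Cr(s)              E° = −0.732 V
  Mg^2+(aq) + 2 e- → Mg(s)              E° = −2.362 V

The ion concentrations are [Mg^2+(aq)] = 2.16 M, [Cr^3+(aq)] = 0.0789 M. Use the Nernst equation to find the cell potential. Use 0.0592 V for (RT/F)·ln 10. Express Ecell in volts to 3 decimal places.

+1.598 V

Since E°(Cr³⁺/Cr) > E°(Mg²⁺/Mg), Cr³⁺/Cr serves as the cathode.
E°cell = E°cat − E°an = −0.732 − (−2.362) = +1.630 V; n = 6.
Balancing gives 2 Cr^3+(aq) + 3 Mg(s) → 2 Cr(s) + 3 Mg^2+(aq); hence Q = [Mg^2+(aq)]^3 / [Cr^3+(aq)]^2 = 1.62×10^3 (log Q = 3.209).
Applying E = E° − (RT ln10/nF)·log Q gives +1.630 − (0.0592/6)(3.209) = +1.598 V.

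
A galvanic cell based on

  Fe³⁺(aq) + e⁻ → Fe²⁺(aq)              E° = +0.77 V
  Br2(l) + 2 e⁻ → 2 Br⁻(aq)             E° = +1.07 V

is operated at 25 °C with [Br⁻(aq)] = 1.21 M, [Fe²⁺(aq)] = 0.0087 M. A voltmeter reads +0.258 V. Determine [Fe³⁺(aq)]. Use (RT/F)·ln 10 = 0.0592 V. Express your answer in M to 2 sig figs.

0.037 M

The Br₂/Br⁻ couple has the larger reduction potential, so it is the cathode: E°cell = +1.07 − (+0.77) = +0.30 V and n = 2.
Rearranging E = E° − (0.0592/n)·log Q gives log Q = 2(+0.30 − (+0.258))/0.0592 = 1.419.
Balancing electrons gives Br2(l) + 2 Fe²⁺(aq) → 2 Br⁻(aq) + 2 Fe³⁺(aq); thus Q = ([Br⁻(aq)]^2·[Fe³⁺(aq)]^2) / [Fe²⁺(aq)]^2.
Solving for the unknown gives log [Fe³⁺(aq)] = −1.434, so [Fe³⁺(aq)] ≈ 0.037 M.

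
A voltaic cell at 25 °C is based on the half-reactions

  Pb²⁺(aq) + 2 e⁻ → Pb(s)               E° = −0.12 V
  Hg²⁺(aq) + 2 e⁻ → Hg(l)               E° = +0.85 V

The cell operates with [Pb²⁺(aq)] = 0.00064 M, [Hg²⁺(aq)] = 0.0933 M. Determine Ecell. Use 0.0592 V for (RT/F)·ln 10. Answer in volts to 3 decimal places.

+1.034 V

Hg²⁺/Hg is reduced (cathode, E° = +0.85 V) and Pb²⁺/Pb is oxidized (anode).
E°cell = +0.85 − (−0.12) = +0.97 V, with n = 2 electrons transferred.
Balancing gives Hg²⁺(aq) + Pb(s) → Hg(l) + Pb²⁺(aq); hence Q = [Pb²⁺(aq)] / [Hg²⁺(aq)] = 0.00686 (log Q = −2.164).
Applying E = E° − (RT ln10/nF)·log Q gives +0.97 − (0.0592/2)(−2.164) = +1.034 V.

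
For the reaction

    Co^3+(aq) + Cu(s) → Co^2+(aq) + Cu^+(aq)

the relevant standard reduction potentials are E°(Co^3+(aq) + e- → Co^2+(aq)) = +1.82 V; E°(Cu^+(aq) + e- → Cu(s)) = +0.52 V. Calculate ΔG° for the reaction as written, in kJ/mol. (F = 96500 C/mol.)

In the reaction as written Co^3+(aq) is reduced, so the Co³⁺/Co²⁺ couple is the cathode and Cu⁺/Cu is the anode.
E°cell = +1.82 − (+0.52) = +1.30 V; balancing electrons gives n = 1.
ΔG° = −nFE°cell = −(1)(96500)(+1.30) J/mol = −125 kJ/mol.

−125 kJ/mol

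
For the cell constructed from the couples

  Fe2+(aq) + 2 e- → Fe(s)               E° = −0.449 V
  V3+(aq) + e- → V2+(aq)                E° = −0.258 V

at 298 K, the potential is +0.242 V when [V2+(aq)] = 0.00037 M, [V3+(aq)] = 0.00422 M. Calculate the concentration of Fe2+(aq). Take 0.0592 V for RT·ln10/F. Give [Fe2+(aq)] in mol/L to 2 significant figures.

2.5 M

V³⁺/V²⁺ is the cathode (higher E°); E°cell = −0.258 − (−0.449) = +0.191 V with n = 2.
From the Nernst equation, log Q = n(E° − E)/0.0592 = 2·(+0.191 − (+0.242))/0.0592 = −1.723.
Balancing electrons gives 2 V3+(aq) + Fe(s) → 2 V2+(aq) + Fe2+(aq); thus Q = ([V2+(aq)]^2·[Fe2+(aq)]) / [V3+(aq)]^2.
Isolating [Fe2+(aq)] in Q = 10^{−1.723} yields log [Fe2+(aq)] = 0.391, i.e. 2.5 M.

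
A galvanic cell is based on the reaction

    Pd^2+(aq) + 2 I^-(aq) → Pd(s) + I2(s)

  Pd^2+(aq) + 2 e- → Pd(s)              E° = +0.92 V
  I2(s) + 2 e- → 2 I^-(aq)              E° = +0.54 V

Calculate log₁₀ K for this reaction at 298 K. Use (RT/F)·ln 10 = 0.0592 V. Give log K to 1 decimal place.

log K = 12.8

The Pd²⁺/Pd couple is reduced (cathode); E°cell = +0.92 − (+0.54) = +0.38 V with n = 2.
At equilibrium E = 0, so log K = nE°cell / 0.0592 = (2)(+0.38) / 0.0592 = 12.8.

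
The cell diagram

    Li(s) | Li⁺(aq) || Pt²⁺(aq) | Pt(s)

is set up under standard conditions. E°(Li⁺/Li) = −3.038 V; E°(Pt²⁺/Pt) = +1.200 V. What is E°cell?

By convention the left-hand electrode in cell notation is the anode (oxidation) and the right-hand electrode is the cathode (reduction).
E°cell = E°(right) − E°(left) = +1.200 − (−3.038) = +4.238 V.

+4.238 V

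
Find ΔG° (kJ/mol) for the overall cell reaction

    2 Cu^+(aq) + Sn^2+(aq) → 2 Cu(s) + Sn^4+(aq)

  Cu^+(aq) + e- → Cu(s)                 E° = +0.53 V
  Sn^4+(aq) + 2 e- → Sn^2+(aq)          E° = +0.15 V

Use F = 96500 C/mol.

In the reaction as written Cu^+(aq) is reduced, so the Cu⁺/Cu couple is the cathode and Sn⁴⁺/Sn²⁺ is the anode.
E°cell = +0.53 − (+0.15) = +0.38 V; balancing electrons gives n = 2.
ΔG° = −nFE°cell = −(2)(96500)(+0.38) J/mol = −73.3 kJ/mol.

−73.3 kJ/mol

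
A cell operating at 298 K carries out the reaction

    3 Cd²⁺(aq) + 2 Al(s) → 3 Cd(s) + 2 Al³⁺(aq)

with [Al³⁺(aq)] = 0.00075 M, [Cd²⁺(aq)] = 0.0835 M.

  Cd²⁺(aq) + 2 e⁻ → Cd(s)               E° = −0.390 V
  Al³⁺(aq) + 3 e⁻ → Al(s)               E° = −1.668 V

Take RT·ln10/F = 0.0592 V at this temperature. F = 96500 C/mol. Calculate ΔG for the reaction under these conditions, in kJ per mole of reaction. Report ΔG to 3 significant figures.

−757 kJ/mol

E°cell = −0.390 − (−1.668) = +1.278 V; the balanced reaction transfers n = 6 electrons.
Here Q = [Al³⁺(aq)]^2 / [Cd²⁺(aq)]^3 = 0.000966 (log Q = −3.015), giving E = +1.278 − (0.0592/6)·(−3.015) = +1.3077 V.
Finally ΔG = −nFE = −(6)(96500 C/mol)(+1.3077 V) = −757 kJ/mol.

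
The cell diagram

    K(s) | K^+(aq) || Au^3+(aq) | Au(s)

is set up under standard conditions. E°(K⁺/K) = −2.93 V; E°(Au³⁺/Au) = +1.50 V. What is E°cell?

+4.43 V

By convention the left-hand electrode in cell notation is the anode (oxidation) and the right-hand electrode is the cathode (reduction).
E°cell = E°(right) − E°(left) = +1.50 − (−2.93) = +4.43 V.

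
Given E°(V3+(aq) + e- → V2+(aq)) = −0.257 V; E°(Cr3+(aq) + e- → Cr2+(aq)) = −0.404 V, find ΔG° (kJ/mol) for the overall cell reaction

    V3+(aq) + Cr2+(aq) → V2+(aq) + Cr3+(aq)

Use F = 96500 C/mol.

−14.2 kJ/mol

In the reaction as written V3+(aq) is reduced, so the V³⁺/V²⁺ couple is the cathode and Cr³⁺/Cr²⁺ is the anode.
E°cell = −0.257 − (−0.404) = +0.147 V; balancing electrons gives n = 1.
ΔG° = −nFE°cell = −(1)(96500)(+0.147) J/mol = −14.2 kJ/mol.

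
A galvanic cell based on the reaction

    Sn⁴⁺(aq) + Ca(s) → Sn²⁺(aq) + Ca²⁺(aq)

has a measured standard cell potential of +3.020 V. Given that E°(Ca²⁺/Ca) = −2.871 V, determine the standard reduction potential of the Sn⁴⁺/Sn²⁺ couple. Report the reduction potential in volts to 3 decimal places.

+0.149 V

In the reaction as written the Sn⁴⁺/Sn²⁺ couple is reduced (cathode) and Ca²⁺/Ca is oxidized (anode), so E°cell = E°(Sn⁴⁺/Sn²⁺) − E°(Ca²⁺/Ca).
E°(Sn⁴⁺/Sn²⁺) = E°cell + E°(anode) = +3.020 + (−2.871) = +0.149 V.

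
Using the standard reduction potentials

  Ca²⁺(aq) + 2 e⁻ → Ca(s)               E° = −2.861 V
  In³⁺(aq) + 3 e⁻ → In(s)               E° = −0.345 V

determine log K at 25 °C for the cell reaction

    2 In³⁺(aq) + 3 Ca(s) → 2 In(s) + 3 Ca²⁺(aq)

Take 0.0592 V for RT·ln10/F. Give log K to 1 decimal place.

The In³⁺/In couple is reduced (cathode); E°cell = −0.345 − (−2.861) = +2.516 V with n = 6.
At equilibrium E = 0, so log K = nE°cell / 0.0592 = (6)(+2.516) / 0.0592 = 255.0.

log K = 255.0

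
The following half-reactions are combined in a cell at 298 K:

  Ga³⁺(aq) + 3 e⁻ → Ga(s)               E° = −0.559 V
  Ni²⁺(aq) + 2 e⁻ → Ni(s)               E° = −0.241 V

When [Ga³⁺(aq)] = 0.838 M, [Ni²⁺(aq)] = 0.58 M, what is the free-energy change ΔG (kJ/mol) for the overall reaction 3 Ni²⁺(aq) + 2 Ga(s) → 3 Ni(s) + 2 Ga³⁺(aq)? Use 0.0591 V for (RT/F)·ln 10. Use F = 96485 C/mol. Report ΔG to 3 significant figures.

The standard cell potential is −0.241 − (−0.559) = +0.318 V, with n = 6 electrons in the balanced equation.
The reaction quotient is [Ga³⁺(aq)]^2 / [Ni²⁺(aq)]^3 = 3.6; by Nernst, E = +0.318 − (0.0591/6)(0.556) = +0.3125 V.
ΔG = −nFE = −(6)(96485)(+0.3125) J/mol = −181 kJ/mol.

−181 kJ/mol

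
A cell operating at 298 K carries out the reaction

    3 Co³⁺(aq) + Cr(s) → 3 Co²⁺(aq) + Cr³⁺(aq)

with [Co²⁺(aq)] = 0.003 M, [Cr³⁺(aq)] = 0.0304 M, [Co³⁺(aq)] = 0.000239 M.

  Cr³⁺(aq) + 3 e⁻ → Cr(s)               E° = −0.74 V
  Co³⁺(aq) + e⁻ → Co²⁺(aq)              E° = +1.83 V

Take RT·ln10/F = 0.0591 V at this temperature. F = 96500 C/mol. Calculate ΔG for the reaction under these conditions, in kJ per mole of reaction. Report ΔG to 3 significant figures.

With Co³⁺/Co²⁺ reduced at the cathode, E°cell = +1.83 − (−0.74) = +2.57 V and n = 3.
The reaction quotient is ([Co²⁺(aq)]^3·[Cr³⁺(aq)]) / [Co³⁺(aq)]^3 = 60.1; by Nernst, E = +2.57 − (0.0591/3)(1.779) = +2.5350 V.
ΔG = −nFE = −(3)(96500)(+2.5350) J/mol = −734 kJ/mol.

−734 kJ/mol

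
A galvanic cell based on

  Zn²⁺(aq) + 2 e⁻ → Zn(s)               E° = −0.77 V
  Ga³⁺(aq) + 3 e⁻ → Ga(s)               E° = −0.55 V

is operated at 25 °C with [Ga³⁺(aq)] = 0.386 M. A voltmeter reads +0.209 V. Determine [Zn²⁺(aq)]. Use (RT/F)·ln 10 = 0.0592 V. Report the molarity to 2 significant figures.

1.2 M

With Ga³⁺/Ga at the cathode and Zn²⁺/Zn at the anode, E°cell = −0.55 − (−0.77) = +0.22 V (n = 6).
From the Nernst equation, log Q = n(E° − E)/0.0592 = 6·(+0.22 − (+0.209))/0.0592 = 1.115.
Balancing electrons gives 2 Ga³⁺(aq) + 3 Zn(s) → 2 Ga(s) + 3 Zn²⁺(aq); thus Q = [Zn²⁺(aq)]^3 / [Ga³⁺(aq)]^2.
Solving for the unknown gives log [Zn²⁺(aq)] = 0.096, so [Zn²⁺(aq)] ≈ 1.2 M.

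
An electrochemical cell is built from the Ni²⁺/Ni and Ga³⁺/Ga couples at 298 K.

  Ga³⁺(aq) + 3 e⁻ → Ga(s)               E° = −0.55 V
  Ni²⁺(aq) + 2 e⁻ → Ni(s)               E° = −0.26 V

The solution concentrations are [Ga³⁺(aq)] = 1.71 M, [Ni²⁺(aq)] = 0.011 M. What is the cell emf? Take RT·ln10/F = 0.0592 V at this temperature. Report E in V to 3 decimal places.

+0.227 V

Since E°(Ni²⁺/Ni) > E°(Ga³⁺/Ga), Ni²⁺/Ni serves as the cathode.
The standard potential is −0.26 − (−0.55) = +0.29 V and the balanced reaction transfers n = 6 electrons.
Balancing gives 3 Ni²⁺(aq) + 2 Ga(s) → 3 Ni(s) + 2 Ga³⁺(aq); hence Q = [Ga³⁺(aq)]^2 / [Ni²⁺(aq)]^3 = 2.2×10^6 (log Q = 6.342).
E = E° − (0.0592/n)·log Q = +0.29 − (0.0592/6)(6.342) = +0.227 V.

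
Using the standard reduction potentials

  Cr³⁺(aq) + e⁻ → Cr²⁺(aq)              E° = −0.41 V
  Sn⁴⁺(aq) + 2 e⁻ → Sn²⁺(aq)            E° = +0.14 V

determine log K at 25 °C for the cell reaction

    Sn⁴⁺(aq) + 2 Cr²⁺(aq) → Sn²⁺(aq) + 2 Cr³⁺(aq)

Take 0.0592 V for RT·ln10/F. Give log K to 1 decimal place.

The Sn⁴⁺/Sn²⁺ couple is reduced (cathode); E°cell = +0.14 − (−0.41) = +0.55 V with n = 2.
At equilibrium E = 0, so log K = nE°cell / 0.0592 = (2)(+0.55) / 0.0592 = 18.6.

log K = 18.6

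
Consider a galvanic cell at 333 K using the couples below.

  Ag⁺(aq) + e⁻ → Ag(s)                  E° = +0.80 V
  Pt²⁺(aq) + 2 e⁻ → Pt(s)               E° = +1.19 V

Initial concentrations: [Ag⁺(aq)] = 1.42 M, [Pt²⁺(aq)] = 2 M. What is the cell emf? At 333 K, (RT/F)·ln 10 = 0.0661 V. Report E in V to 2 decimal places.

+0.39 V

The Pt²⁺/Pt couple has the more positive E°, so it is the cathode; Ag⁺/Ag is the anode.
E°cell = +1.19 − (+0.80) = +0.39 V, with n = 2 electrons transferred.
The balanced reaction is Pt²⁺(aq) + 2 Ag(s) → Pt(s) + 2 Ag⁺(aq), so Q = [Ag⁺(aq)]^2 / [Pt²⁺(aq)] = 1.01 and log Q = 0.004.
E = E° − (0.0661/n)·log Q = +0.39 − (0.0661/2)(0.004) = +0.39 V.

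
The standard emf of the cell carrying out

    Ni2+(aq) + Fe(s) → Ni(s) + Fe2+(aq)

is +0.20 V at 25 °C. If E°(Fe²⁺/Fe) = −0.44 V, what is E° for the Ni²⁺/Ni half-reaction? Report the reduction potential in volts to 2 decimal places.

−0.24 V

In the reaction as written the Ni²⁺/Ni couple is reduced (cathode) and Fe²⁺/Fe is oxidized (anode), so E°cell = E°(Ni²⁺/Ni) − E°(Fe²⁺/Fe).
E°(Ni²⁺/Ni) = E°cell + E°(anode) = +0.20 + (−0.44) = −0.24 V.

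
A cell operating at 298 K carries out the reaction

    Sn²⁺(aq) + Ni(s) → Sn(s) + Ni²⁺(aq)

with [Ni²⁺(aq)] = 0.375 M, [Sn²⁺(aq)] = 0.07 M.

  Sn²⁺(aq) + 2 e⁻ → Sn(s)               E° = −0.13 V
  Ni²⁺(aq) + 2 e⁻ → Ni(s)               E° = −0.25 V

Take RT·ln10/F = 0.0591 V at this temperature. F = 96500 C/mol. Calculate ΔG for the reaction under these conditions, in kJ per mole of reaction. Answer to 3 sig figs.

With Sn²⁺/Sn reduced at the cathode, E°cell = −0.13 − (−0.25) = +0.12 V and n = 2.
Q = [Ni²⁺(aq)] / [Sn²⁺(aq)] = 5.36, so log Q = 0.729 and E = +0.12 − (0.0591/2)(0.729) = +0.0985 V.
Finally ΔG = −nFE = −(2)(96500 C/mol)(+0.0985 V) = −19.0 kJ/mol.

−19.0 kJ/mol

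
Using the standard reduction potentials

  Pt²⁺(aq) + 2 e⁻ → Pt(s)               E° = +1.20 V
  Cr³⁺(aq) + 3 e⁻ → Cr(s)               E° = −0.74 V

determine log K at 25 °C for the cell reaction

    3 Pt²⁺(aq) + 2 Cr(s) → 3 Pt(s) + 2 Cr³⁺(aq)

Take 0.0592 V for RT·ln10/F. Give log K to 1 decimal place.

log K = 196.6

The Pt²⁺/Pt couple is reduced (cathode); E°cell = +1.20 − (−0.74) = +1.94 V with n = 6.
At equilibrium E = 0, so log K = nE°cell / 0.0592 = (6)(+1.94) / 0.0592 = 196.6.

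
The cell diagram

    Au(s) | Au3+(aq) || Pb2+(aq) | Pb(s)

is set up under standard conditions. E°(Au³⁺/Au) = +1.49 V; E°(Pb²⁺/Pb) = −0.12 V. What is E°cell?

By convention the left-hand electrode in cell notation is the anode (oxidation) and the right-hand electrode is the cathode (reduction).
E°cell = E°(right) − E°(left) = −0.12 − (+1.49) = −1.61 V.
The negative sign shows that, as written, the cell would require an external voltage to drive the reaction.

−1.61 V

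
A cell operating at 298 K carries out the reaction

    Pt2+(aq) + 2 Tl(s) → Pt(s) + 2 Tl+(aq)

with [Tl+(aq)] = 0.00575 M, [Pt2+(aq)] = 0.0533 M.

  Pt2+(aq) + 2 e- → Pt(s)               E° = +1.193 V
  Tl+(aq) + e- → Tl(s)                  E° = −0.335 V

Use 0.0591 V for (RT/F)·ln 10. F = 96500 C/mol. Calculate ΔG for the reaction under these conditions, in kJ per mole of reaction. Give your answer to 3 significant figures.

With Pt²⁺/Pt reduced at the cathode, E°cell = +1.193 − (−0.335) = +1.528 V and n = 2.
Q = [Tl+(aq)]^2 / [Pt2+(aq)] = 0.00062, so log Q = −3.207 and E = +1.528 − (0.0591/2)(−3.207) = +1.6228 V.
Then ΔG = −nFE = −2 × 96500 × +1.6228 J/mol = −313 kJ/mol.

−313 kJ/mol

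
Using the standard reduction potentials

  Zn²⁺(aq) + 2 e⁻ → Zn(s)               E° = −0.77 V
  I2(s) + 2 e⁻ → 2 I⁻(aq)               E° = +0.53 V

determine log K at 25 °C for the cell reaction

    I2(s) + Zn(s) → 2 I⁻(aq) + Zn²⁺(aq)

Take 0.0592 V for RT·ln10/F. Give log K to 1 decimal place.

The I₂/I⁻ couple is reduced (cathode); E°cell = +0.53 − (−0.77) = +1.30 V with n = 2.
At equilibrium E = 0, so log K = nE°cell / 0.0592 = (2)(+1.30) / 0.0592 = 43.9.

log K = 43.9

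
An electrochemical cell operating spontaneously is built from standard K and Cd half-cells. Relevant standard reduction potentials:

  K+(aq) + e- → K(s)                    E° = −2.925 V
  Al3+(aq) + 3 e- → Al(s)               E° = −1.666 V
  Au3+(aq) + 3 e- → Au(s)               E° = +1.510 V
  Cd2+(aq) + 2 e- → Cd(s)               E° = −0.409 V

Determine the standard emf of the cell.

The Cd²⁺/Cd couple has the higher E°, so Cd ion is reduced (cathode) and K is oxidized (anode).
E°cell = E°(cathode) − E°(anode) = −0.409 − (−2.925) = +2.516 V.

+2.516 V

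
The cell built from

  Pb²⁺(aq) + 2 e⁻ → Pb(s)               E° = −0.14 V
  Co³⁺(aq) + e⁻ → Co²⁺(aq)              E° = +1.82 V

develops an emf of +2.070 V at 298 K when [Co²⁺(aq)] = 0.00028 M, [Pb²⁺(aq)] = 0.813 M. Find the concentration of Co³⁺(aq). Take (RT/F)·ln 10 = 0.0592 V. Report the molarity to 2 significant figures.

0.018 M

With Co³⁺/Co²⁺ at the cathode and Pb²⁺/Pb at the anode, E°cell = +1.82 − (−0.14) = +1.96 V (n = 2).
From the Nernst equation, log Q = n(E° − E)/0.0592 = 2·(+1.96 − (+2.070))/0.0592 = −3.716.
Balancing electrons gives 2 Co³⁺(aq) + Pb(s) → 2 Co²⁺(aq) + Pb²⁺(aq); thus Q = ([Co²⁺(aq)]^2·[Pb²⁺(aq)]) / [Co³⁺(aq)]^2.
Isolating [Co³⁺(aq)] in Q = 10^{−3.716} yields log [Co³⁺(aq)] = −1.740, i.e. 0.018 M.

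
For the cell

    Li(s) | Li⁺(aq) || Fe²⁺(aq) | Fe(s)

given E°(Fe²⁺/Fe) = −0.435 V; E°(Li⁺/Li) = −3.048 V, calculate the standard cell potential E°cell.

By convention the left-hand electrode in cell notation is the anode (oxidation) and the right-hand electrode is the cathode (reduction).
E°cell = E°(right) − E°(left) = −0.435 − (−3.048) = +2.613 V.

+2.613 V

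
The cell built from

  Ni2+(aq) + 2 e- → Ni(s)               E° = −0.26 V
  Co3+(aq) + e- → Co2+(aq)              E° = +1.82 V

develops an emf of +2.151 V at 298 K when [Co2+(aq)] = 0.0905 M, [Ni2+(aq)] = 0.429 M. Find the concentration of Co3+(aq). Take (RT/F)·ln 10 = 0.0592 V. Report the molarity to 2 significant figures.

0.94 M

Co³⁺/Co²⁺ is the cathode (higher E°); E°cell = +1.82 − (−0.26) = +2.08 V with n = 2.
Rearranging E = E° − (0.0592/n)·log Q gives log Q = 2(+2.08 − (+2.151))/0.0592 = −2.399.
For 2 Co3+(aq) + Ni(s) → 2 Co2+(aq) + Ni2+(aq), the reaction quotient is Q = ([Co2+(aq)]^2·[Ni2+(aq)]) / [Co3+(aq)]^2.
Solving for the unknown gives log [Co3+(aq)] = −0.028, so [Co3+(aq)] ≈ 0.94 M.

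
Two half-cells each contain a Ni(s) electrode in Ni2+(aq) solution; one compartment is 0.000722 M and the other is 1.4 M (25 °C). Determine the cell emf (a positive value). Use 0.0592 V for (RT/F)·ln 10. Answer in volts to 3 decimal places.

For a concentration cell E°cell = 0, since both electrodes use the same couple.
The compartment with the higher Ni2+(aq) concentration (1.4 M) acts as the cathode; ions are reduced there and produced at the dilute (0.000722 M) anode.
With n = 2, Ecell = −(0.0592/2)·log([dilute]/[conc]) = −(0.0592/2)·log(0.000722/1.4) = +0.097 V.

0.097 V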